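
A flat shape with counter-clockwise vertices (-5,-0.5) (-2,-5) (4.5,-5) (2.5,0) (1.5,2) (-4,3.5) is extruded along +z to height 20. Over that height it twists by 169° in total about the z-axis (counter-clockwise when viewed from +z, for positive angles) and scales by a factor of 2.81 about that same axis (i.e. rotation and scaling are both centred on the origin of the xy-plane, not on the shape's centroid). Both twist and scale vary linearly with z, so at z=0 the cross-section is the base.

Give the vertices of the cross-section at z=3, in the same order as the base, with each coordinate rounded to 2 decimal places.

Cross-section at z=3: (-5.47,-3.30) (0.42,-6.83) (7.89,-3.30) (2.87,1.36) (0.63,3.11) (-6.50,1.84)

t = z/height = 3/20 = 0.15
s = 1 + (scale-1)·z/height = 1 + (2.81-1)·3/20 = 1.271500
θ = twist·z/height = 169°·3/20 = 25.3500° = 0.442441 rad
cos θ = 0.903709, sin θ = 0.428147 (intermediates below are computed at full precision and shown rounded to 5 d.p.)
v1: (-5,-0.5) → rotate → (-4.30447,-2.59259) → ×s → (-5.47314,-3.29648) → (-5.47,-3.30)
v2: (-2,-5) → rotate → (0.33331,-5.37484) → ×s → (0.42381,-6.83411) → (0.42,-6.83)
v3: (4.5,-5) → rotate → (6.20743,-2.59189) → ×s → (7.89274,-3.29558) → (7.89,-3.30)
v4: (2.5,0) → rotate → (2.25927,1.07037) → ×s → (2.87267,1.36097) → (2.87,1.36)
v5: (1.5,2) → rotate → (0.49927,2.44964) → ×s → (0.63482,3.11472) → (0.63,3.11)
v6: (-4,3.5) → rotate → (-5.11335,1.45040) → ×s → (-6.50163,1.84418) → (-6.50,1.84)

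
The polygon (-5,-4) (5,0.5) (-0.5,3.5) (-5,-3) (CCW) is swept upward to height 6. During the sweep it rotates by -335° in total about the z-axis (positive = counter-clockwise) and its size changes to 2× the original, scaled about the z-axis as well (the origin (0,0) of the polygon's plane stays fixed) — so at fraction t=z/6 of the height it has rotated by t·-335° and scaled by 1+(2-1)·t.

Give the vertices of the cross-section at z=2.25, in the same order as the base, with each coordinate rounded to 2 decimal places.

t = z/height = 2.25/6 = 0.375
s = 1 + (scale-1)·z/height = 1 + (2-1)·2.25/6 = 1.375000
θ = twist·z/height = -335°·2.25/6 = -125.6250° = -2.192570 rad
cos θ = -0.582478, sin θ = -0.812847 (intermediates below are computed at full precision and shown rounded to 5 d.p.)
v1: (-5,-4) → rotate → (-0.33900,6.39414) → ×s → (-0.46612,8.79195) → (-0.47,8.79)
v2: (5,0.5) → rotate → (-2.50597,-4.35547) → ×s → (-3.44570,-5.98877) → (-3.45,-5.99)
v3: (-0.5,3.5) → rotate → (3.13620,-1.63225) → ×s → (4.31228,-2.24434) → (4.31,-2.24)
v4: (-5,-3) → rotate → (0.47385,5.81167) → ×s → (0.65154,7.99104) → (0.65,7.99)

Cross-section at z=2.25: (-0.47,8.79) (-3.45,-5.99) (4.31,-2.24) (0.65,7.99)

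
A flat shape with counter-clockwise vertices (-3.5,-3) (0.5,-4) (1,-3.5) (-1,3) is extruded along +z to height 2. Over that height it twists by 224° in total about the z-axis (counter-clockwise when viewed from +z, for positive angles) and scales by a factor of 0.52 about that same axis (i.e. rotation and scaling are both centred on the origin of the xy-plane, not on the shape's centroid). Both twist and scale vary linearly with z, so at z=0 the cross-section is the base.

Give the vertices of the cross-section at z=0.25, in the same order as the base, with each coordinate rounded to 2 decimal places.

Cross-section at z=0.25: (-1.58,-4.03) (2.18,-3.10) (2.37,-2.46) (-2.15,2.05)

t = z/height = 0.25/2 = 0.125
s = 1 + (scale-1)·z/height = 1 + (0.52-1)·0.25/2 = 0.940000
θ = twist·z/height = 224°·0.25/2 = 28.0000° = 0.488692 rad
cos θ = 0.882948, sin θ = 0.469472 (intermediates below are computed at full precision and shown rounded to 5 d.p.)
v1: (-3.5,-3) → rotate → (-1.68190,-4.29199) → ×s → (-1.58099,-4.03447) → (-1.58,-4.03)
v2: (0.5,-4) → rotate → (2.31936,-3.29705) → ×s → (2.18020,-3.09923) → (2.18,-3.10)
v3: (1,-3.5) → rotate → (2.52610,-2.62085) → ×s → (2.37453,-2.46359) → (2.37,-2.46)
v4: (-1,3) → rotate → (-2.29136,2.17937) → ×s → (-2.15388,2.04861) → (-2.15,2.05)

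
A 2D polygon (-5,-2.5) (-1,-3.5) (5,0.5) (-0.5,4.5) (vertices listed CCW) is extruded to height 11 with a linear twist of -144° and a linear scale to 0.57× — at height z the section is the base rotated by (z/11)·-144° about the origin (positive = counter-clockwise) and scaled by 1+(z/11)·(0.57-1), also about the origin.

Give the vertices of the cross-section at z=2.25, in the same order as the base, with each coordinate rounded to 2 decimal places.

Cross-section at z=2.25: (-5.09,0.26) (-2.36,-2.33) (4.20,-1.85) (1.62,3.80)

t = z/height = 2.25/11 = 0.204545
s = 1 + (scale-1)·z/height = 1 + (0.57-1)·2.25/11 = 0.912045
θ = twist·z/height = -144°·2.25/11 = -29.4545° = -0.514079 rad
cos θ = 0.870746, sin θ = -0.491733 (intermediates below are computed at full precision and shown rounded to 5 d.p.)
v1: (-5,-2.5) → rotate → (-5.58306,0.28180) → ×s → (-5.09201,0.25701) → (-5.09,0.26)
v2: (-1,-3.5) → rotate → (-2.59181,-2.55588) → ×s → (-2.36385,-2.33108) → (-2.36,-2.33)
v3: (5,0.5) → rotate → (4.59960,-2.02329) → ×s → (4.19504,-1.84533) → (4.20,-1.85)
v4: (-0.5,4.5) → rotate → (1.77743,4.16422) → ×s → (1.62109,3.79796) → (1.62,3.80)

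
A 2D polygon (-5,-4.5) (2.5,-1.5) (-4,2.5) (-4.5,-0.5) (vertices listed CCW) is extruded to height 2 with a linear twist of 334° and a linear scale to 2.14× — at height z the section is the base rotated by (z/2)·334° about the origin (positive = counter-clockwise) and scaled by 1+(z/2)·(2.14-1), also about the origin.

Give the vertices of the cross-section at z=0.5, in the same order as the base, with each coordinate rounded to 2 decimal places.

t = z/height = 0.5/2 = 0.25
s = 1 + (scale-1)·z/height = 1 + (2.14-1)·0.5/2 = 1.285000
θ = twist·z/height = 334°·0.5/2 = 83.5000° = 1.457350 rad
cos θ = 0.113203, sin θ = 0.993572 (intermediates below are computed at full precision and shown rounded to 5 d.p.)
v1: (-5,-4.5) → rotate → (3.90506,-5.47727) → ×s → (5.01800,-7.03830) → (5.02,-7.04)
v2: (2.5,-1.5) → rotate → (1.77337,2.31412) → ×s → (2.27878,2.97365) → (2.28,2.97)
v3: (-4,2.5) → rotate → (-2.93674,-3.69128) → ×s → (-3.77371,-4.74329) → (-3.77,-4.74)
v4: (-4.5,-0.5) → rotate → (-0.01263,-4.52767) → ×s → (-0.01623,-5.81806) → (-0.02,-5.82)

Cross-section at z=0.5: (5.02,-7.04) (2.28,2.97) (-3.77,-4.74) (-0.02,-5.82)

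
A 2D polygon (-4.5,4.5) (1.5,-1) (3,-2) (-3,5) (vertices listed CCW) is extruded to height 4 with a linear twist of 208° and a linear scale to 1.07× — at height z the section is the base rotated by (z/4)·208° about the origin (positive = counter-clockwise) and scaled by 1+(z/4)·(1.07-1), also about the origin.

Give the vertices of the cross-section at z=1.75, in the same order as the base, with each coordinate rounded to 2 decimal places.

t = z/height = 1.75/4 = 0.4375
s = 1 + (scale-1)·z/height = 1 + (1.07-1)·1.75/4 = 1.030625
θ = twist·z/height = 208°·1.75/4 = 91.0000° = 1.588250 rad
cos θ = -0.017452, sin θ = 0.999848 (intermediates below are computed at full precision and shown rounded to 5 d.p.)
v1: (-4.5,4.5) → rotate → (-4.42078,-4.57785) → ×s → (-4.55617,-4.71805) → (-4.56,-4.72)
v2: (1.5,-1) → rotate → (0.97367,1.51722) → ×s → (1.00349,1.56369) → (1.00,1.56)
v3: (3,-2) → rotate → (1.94734,3.03445) → ×s → (2.00698,3.12738) → (2.01,3.13)
v4: (-3,5) → rotate → (-4.94688,-3.08681) → ×s → (-5.09838,-3.18134) → (-5.10,-3.18)

Cross-section at z=1.75: (-4.56,-4.72) (1.00,1.56) (2.01,3.13) (-5.10,-3.18)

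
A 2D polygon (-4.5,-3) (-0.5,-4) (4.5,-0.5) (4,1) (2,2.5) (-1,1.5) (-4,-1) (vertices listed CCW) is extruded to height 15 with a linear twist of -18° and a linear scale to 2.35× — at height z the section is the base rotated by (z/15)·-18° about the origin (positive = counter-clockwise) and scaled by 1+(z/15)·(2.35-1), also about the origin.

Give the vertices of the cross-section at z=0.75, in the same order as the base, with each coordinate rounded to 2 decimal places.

t = z/height = 0.75/15 = 0.05
s = 1 + (scale-1)·z/height = 1 + (2.35-1)·0.75/15 = 1.067500
θ = twist·z/height = -18°·0.75/15 = -0.9000° = -0.015708 rad
cos θ = 0.999877, sin θ = -0.015707 (intermediates below are computed at full precision and shown rounded to 5 d.p.)
v1: (-4.5,-3) → rotate → (-4.54657,-2.92895) → ×s → (-4.85346,-3.12665) → (-4.85,-3.13)
v2: (-0.5,-4) → rotate → (-0.56277,-3.99165) → ×s → (-0.60075,-4.26109) → (-0.60,-4.26)
v3: (4.5,-0.5) → rotate → (4.49159,-0.57062) → ×s → (4.79477,-0.60914) → (4.79,-0.61)
v4: (4,1) → rotate → (4.01521,0.93705) → ×s → (4.28624,1.00030) → (4.29,1.00)
v5: (2,2.5) → rotate → (2.03902,2.46828) → ×s → (2.17666,2.63489) → (2.18,2.63)
v6: (-1,1.5) → rotate → (-0.97632,1.51552) → ×s → (-1.04222,1.61782) → (-1.04,1.62)
v7: (-4,-1) → rotate → (-4.01521,-0.93705) → ×s → (-4.28624,-1.00030) → (-4.29,-1.00)

Cross-section at z=0.75: (-4.85,-3.13) (-0.60,-4.26) (4.79,-0.61) (4.29,1.00) (2.18,2.63) (-1.04,1.62) (-4.29,-1.00)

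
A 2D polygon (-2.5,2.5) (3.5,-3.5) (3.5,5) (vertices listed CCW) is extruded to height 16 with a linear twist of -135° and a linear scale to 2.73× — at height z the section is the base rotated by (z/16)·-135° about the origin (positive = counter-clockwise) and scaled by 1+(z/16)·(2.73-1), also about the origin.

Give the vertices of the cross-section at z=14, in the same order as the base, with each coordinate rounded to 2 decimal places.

Cross-section at z=14: (8.50,2.58) (-11.91,-3.61) (6.94,-13.68)

t = z/height = 14/16 = 0.875
s = 1 + (scale-1)·z/height = 1 + (2.73-1)·14/16 = 2.513750
θ = twist·z/height = -135°·14/16 = -118.1250° = -2.061670 rad
cos θ = -0.471397, sin θ = -0.881921 (intermediates below are computed at full precision and shown rounded to 5 d.p.)
v1: (-2.5,2.5) → rotate → (3.38330,1.02631) → ×s → (8.50476,2.57989) → (8.50,2.58)
v2: (3.5,-3.5) → rotate → (-4.73661,-1.43684) → ×s → (-11.90666,-3.61185) → (-11.91,-3.61)
v3: (3.5,5) → rotate → (2.75972,-5.44371) → ×s → (6.93724,-13.68412) → (6.94,-13.68)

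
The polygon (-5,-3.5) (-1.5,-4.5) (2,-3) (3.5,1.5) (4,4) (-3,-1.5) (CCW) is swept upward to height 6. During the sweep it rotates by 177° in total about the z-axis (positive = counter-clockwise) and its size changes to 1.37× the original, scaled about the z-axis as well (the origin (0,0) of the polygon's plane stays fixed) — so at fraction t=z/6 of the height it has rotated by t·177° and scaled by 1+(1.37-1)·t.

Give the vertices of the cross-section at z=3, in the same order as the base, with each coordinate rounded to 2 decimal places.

t = z/height = 3/6 = 0.5
s = 1 + (scale-1)·z/height = 1 + (1.37-1)·3/6 = 1.185000
θ = twist·z/height = 177°·3/6 = 88.5000° = 1.544616 rad
cos θ = 0.026177, sin θ = 0.999657 (intermediates below are computed at full precision and shown rounded to 5 d.p.)
v1: (-5,-3.5) → rotate → (3.36792,-5.08991) → ×s → (3.99098,-6.03154) → (3.99,-6.03)
v2: (-1.5,-4.5) → rotate → (4.45919,-1.61728) → ×s → (5.28414,-1.91648) → (5.28,-1.92)
v3: (2,-3) → rotate → (3.05133,1.92078) → ×s → (3.61582,2.27613) → (3.62,2.28)
v4: (3.5,1.5) → rotate → (-1.40787,3.53807) → ×s → (-1.66832,4.19261) → (-1.67,4.19)
v5: (4,4) → rotate → (-3.89392,4.10334) → ×s → (-4.61430,4.86245) → (-4.61,4.86)
v6: (-3,-1.5) → rotate → (1.42096,-3.03824) → ×s → (1.68383,-3.60031) → (1.68,-3.60)

Cross-section at z=3: (3.99,-6.03) (5.28,-1.92) (3.62,2.28) (-1.67,4.19) (-4.61,4.86) (1.68,-3.60)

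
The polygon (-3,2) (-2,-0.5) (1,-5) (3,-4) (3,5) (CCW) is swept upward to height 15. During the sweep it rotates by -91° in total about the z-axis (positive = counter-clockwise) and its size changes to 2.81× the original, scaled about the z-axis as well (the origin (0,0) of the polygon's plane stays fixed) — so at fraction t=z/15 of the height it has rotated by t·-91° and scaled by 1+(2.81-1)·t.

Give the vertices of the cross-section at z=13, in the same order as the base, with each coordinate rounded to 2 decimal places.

t = z/height = 13/15 = 0.866667
s = 1 + (scale-1)·z/height = 1 + (2.81-1)·13/15 = 2.568667
θ = twist·z/height = -91°·13/15 = -78.8667° = -1.376483 rad
cos θ = 0.193093, sin θ = -0.981180 (intermediates below are computed at full precision and shown rounded to 5 d.p.)
v1: (-3,2) → rotate → (1.38308,3.32973) → ×s → (3.55268,8.55296) → (3.55,8.55)
v2: (-2,-0.5) → rotate → (-0.87678,1.86581) → ×s → (-2.25215,4.79266) → (-2.25,4.79)
v3: (1,-5) → rotate → (-4.71281,-1.94664) → ×s → (-12.10564,-5.00028) → (-12.11,-5.00)
v4: (3,-4) → rotate → (-3.34544,-3.71591) → ×s → (-8.59333,-9.54494) → (-8.59,-9.54)
v5: (3,5) → rotate → (5.48518,-1.97808) → ×s → (14.08960,-5.08102) → (14.09,-5.08)

Cross-section at z=13: (3.55,8.55) (-2.25,4.79) (-12.11,-5.00) (-8.59,-9.54) (14.09,-5.08)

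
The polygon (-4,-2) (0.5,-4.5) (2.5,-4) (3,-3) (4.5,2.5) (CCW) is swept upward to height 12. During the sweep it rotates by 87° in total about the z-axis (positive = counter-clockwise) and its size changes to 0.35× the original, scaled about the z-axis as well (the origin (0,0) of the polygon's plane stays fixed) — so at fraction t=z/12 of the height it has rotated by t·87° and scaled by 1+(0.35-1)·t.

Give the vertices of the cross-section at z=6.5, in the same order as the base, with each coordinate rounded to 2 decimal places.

t = z/height = 6.5/12 = 0.541667
s = 1 + (scale-1)·z/height = 1 + (0.35-1)·6.5/12 = 0.647917
θ = twist·z/height = 87°·6.5/12 = 47.1250° = 0.822486 rad
cos θ = 0.680401, sin θ = 0.732840 (intermediates below are computed at full precision and shown rounded to 5 d.p.)
v1: (-4,-2) → rotate → (-1.25592,-4.29216) → ×s → (-0.81373,-2.78096) → (-0.81,-2.78)
v2: (0.5,-4.5) → rotate → (3.63798,-2.69539) → ×s → (2.35711,-1.74639) → (2.36,-1.75)
v3: (2.5,-4) → rotate → (4.63236,-0.88951) → ×s → (3.00138,-0.57633) → (3.00,-0.58)
v4: (3,-3) → rotate → (4.23972,0.15732) → ×s → (2.74699,0.10193) → (2.75,0.10)
v5: (4.5,2.5) → rotate → (1.22971,4.99878) → ×s → (0.79675,3.23879) → (0.80,3.24)

Cross-section at z=6.5: (-0.81,-2.78) (2.36,-1.75) (3.00,-0.58) (2.75,0.10) (0.80,3.24)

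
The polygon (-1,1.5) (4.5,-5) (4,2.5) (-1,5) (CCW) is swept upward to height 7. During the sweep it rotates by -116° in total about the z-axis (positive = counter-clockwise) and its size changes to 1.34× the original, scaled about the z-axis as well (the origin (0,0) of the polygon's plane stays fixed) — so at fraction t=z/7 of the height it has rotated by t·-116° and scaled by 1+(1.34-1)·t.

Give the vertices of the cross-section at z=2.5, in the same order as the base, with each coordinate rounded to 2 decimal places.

Cross-section at z=2.5: (0.27,2.00) (0.07,-7.54) (5.22,-0.87) (2.87,4.95)

t = z/height = 2.5/7 = 0.357143
s = 1 + (scale-1)·z/height = 1 + (1.34-1)·2.5/7 = 1.121429
θ = twist·z/height = -116°·2.5/7 = -41.4286° = -0.723065 rad
cos θ = 0.749781, sin θ = -0.661686 (intermediates below are computed at full precision and shown rounded to 5 d.p.)
v1: (-1,1.5) → rotate → (0.24275,1.78636) → ×s → (0.27222,2.00327) → (0.27,2.00)
v2: (4.5,-5) → rotate → (0.06559,-6.72649) → ×s → (0.07355,-7.54328) → (0.07,-7.54)
v3: (4,2.5) → rotate → (4.65334,-0.77229) → ×s → (5.21839,-0.86607) → (5.22,-0.87)
v4: (-1,5) → rotate → (2.55865,4.41059) → ×s → (2.86934,4.94616) → (2.87,4.95)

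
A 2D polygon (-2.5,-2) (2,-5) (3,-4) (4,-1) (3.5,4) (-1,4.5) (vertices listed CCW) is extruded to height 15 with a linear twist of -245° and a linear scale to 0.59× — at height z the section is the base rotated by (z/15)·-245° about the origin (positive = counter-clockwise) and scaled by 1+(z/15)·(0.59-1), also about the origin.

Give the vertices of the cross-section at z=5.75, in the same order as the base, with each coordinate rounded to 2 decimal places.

Cross-section at z=5.75: (-1.54,2.22) (-4.32,-1.39) (-3.54,-2.29) (-1.07,-3.31) (3.16,-3.17) (3.84,0.58)

t = z/height = 5.75/15 = 0.383333
s = 1 + (scale-1)·z/height = 1 + (0.59-1)·5.75/15 = 0.842833
θ = twist·z/height = -245°·5.75/15 = -93.9167° = -1.639155 rad
cos θ = -0.068306, sin θ = -0.997664 (intermediates below are computed at full precision and shown rounded to 5 d.p.)
v1: (-2.5,-2) → rotate → (-1.82457,2.63077) → ×s → (-1.53780,2.21730) → (-1.54,2.22)
v2: (2,-5) → rotate → (-5.12493,-1.65380) → ×s → (-4.31946,-1.39388) → (-4.32,-1.39)
v3: (3,-4) → rotate → (-4.19557,-2.71977) → ×s → (-3.53617,-2.29231) → (-3.54,-2.29)
v4: (4,-1) → rotate → (-1.27089,-3.92235) → ×s → (-1.07115,-3.30589) → (-1.07,-3.31)
v5: (3.5,4) → rotate → (3.75159,-3.76505) → ×s → (3.16196,-3.17331) → (3.16,-3.17)
v6: (-1,4.5) → rotate → (4.55780,0.69029) → ×s → (3.84146,0.58180) → (3.84,0.58)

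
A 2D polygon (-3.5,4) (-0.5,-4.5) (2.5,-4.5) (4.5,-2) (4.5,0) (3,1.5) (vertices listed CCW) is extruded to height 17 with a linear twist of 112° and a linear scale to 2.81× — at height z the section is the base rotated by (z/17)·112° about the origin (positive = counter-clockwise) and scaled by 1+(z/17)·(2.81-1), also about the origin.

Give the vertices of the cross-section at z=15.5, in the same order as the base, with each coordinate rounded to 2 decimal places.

t = z/height = 15.5/17 = 0.911765
s = 1 + (scale-1)·z/height = 1 + (2.81-1)·15.5/17 = 2.650294
θ = twist·z/height = 112°·15.5/17 = 102.1176° = 1.782289 rad
cos θ = -0.209920, sin θ = 0.977719 (intermediates below are computed at full precision and shown rounded to 5 d.p.)
v1: (-3.5,4) → rotate → (-3.17616,-4.26169) → ×s → (-8.41775,-11.29474) → (-8.42,-11.29)
v2: (-0.5,-4.5) → rotate → (4.50469,0.45578) → ×s → (11.93876,1.20795) → (11.94,1.21)
v3: (2.5,-4.5) → rotate → (3.87493,3.38894) → ×s → (10.26972,8.98168) → (10.27,8.98)
v4: (4.5,-2) → rotate → (1.01080,4.81957) → ×s → (2.67891,12.77329) → (2.68,12.77)
v5: (4.5,0) → rotate → (-0.94464,4.39973) → ×s → (-2.50357,11.66059) → (-2.50,11.66)
v6: (3,1.5) → rotate → (-2.09634,2.61828) → ×s → (-5.55591,6.93920) → (-5.56,6.94)

Cross-section at z=15.5: (-8.42,-11.29) (11.94,1.21) (10.27,8.98) (2.68,12.77) (-2.50,11.66) (-5.56,6.94)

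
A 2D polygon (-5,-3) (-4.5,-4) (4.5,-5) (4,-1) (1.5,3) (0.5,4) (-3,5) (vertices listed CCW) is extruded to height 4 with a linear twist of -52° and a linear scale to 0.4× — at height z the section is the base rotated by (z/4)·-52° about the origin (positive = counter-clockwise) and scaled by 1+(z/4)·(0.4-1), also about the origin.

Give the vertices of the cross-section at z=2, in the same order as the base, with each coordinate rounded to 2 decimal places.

Cross-section at z=2: (-4.07,-0.35) (-4.06,-1.14) (1.30,-4.53) (2.21,-1.86) (1.86,1.43) (1.54,2.36) (-0.35,4.07)

t = z/height = 2/4 = 0.5
s = 1 + (scale-1)·z/height = 1 + (0.4-1)·2/4 = 0.700000
θ = twist·z/height = -52°·2/4 = -26.0000° = -0.453786 rad
cos θ = 0.898794, sin θ = -0.438371 (intermediates below are computed at full precision and shown rounded to 5 d.p.)
v1: (-5,-3) → rotate → (-5.80908,-0.50453) → ×s → (-4.06636,-0.35317) → (-4.07,-0.35)
v2: (-4.5,-4) → rotate → (-5.79806,-1.62251) → ×s → (-4.05864,-1.13575) → (-4.06,-1.14)
v3: (4.5,-5) → rotate → (1.85272,-6.46664) → ×s → (1.29690,-4.52665) → (1.30,-4.53)
v4: (4,-1) → rotate → (3.15681,-2.65228) → ×s → (2.20976,-1.85660) → (2.21,-1.86)
v5: (1.5,3) → rotate → (2.66330,2.03883) → ×s → (1.86431,1.42718) → (1.86,1.43)
v6: (0.5,4) → rotate → (2.20288,3.37599) → ×s → (1.54202,2.36319) → (1.54,2.36)
v7: (-3,5) → rotate → (-0.50453,5.80908) → ×s → (-0.35317,4.06636) → (-0.35,4.07)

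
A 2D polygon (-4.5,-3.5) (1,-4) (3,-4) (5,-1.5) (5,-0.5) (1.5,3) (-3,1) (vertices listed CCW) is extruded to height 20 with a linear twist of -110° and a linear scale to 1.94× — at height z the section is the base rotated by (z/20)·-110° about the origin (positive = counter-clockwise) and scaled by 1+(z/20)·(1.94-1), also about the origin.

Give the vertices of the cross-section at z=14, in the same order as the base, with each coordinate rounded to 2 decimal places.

t = z/height = 14/20 = 0.7
s = 1 + (scale-1)·z/height = 1 + (1.94-1)·14/20 = 1.658000
θ = twist·z/height = -110°·14/20 = -77.0000° = -1.343904 rad
cos θ = 0.224951, sin θ = -0.974370 (intermediates below are computed at full precision and shown rounded to 5 d.p.)
v1: (-4.5,-3.5) → rotate → (-4.42257,3.59734) → ×s → (-7.33263,5.96438) → (-7.33,5.96)
v2: (1,-4) → rotate → (-3.67253,-1.87417) → ×s → (-6.08905,-3.10738) → (-6.09,-3.11)
v3: (3,-4) → rotate → (-3.22263,-3.82291) → ×s → (-5.34312,-6.33839) → (-5.34,-6.34)
v4: (5,-1.5) → rotate → (-0.33680,-5.20928) → ×s → (-0.55841,-8.63698) → (-0.56,-8.64)
v5: (5,-0.5) → rotate → (0.63757,-4.98433) → ×s → (1.05709,-8.26401) → (1.06,-8.26)
v6: (1.5,3) → rotate → (3.26054,-0.78670) → ×s → (5.40597,-1.30435) → (5.41,-1.30)
v7: (-3,1) → rotate → (0.29952,3.14806) → ×s → (0.49660,5.21949) → (0.50,5.22)

Cross-section at z=14: (-7.33,5.96) (-6.09,-3.11) (-5.34,-6.34) (-0.56,-8.64) (1.06,-8.26) (5.41,-1.30) (0.50,5.22)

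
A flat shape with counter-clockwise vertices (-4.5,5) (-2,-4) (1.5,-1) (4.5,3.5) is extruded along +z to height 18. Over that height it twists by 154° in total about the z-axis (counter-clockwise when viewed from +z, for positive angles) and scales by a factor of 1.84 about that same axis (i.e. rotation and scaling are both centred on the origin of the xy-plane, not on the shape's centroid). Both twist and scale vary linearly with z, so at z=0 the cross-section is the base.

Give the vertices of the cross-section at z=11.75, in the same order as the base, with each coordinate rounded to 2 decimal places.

Cross-section at z=11.75: (-6.34,-8.26) (6.65,-1.91) (1.10,2.57) (-6.60,5.86)

t = z/height = 11.75/18 = 0.652778
s = 1 + (scale-1)·z/height = 1 + (1.84-1)·11.75/18 = 1.548333
θ = twist·z/height = 154°·11.75/18 = 100.5278° = 1.754541 rad
cos θ = -0.182712, sin θ = 0.983166 (intermediates below are computed at full precision and shown rounded to 5 d.p.)
v1: (-4.5,5) → rotate → (-4.09363,-5.33781) → ×s → (-6.33830,-8.26471) → (-6.34,-8.26)
v2: (-2,-4) → rotate → (4.29809,-1.23548) → ×s → (6.65488,-1.91294) → (6.65,-1.91)
v3: (1.5,-1) → rotate → (0.70910,1.65746) → ×s → (1.09792,2.56630) → (1.10,2.57)
v4: (4.5,3.5) → rotate → (-4.26329,3.78476) → ×s → (-6.60099,5.86006) → (-6.60,5.86)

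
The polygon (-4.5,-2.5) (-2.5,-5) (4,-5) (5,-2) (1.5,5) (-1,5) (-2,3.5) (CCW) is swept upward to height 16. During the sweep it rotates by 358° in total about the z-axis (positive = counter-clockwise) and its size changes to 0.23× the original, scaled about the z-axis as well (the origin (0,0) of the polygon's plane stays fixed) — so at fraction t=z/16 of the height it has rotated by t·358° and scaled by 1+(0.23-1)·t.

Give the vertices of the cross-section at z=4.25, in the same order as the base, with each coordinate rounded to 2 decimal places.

Cross-section at z=4.25: (2.30,-3.39) (4.14,-1.63) (3.68,3.52) (1.23,4.10) (-4.07,0.84) (-3.89,-1.15) (-2.63,-1.83)

t = z/height = 4.25/16 = 0.265625
s = 1 + (scale-1)·z/height = 1 + (0.23-1)·4.25/16 = 0.795469
θ = twist·z/height = 358°·4.25/16 = 95.0938° = 1.659699 rad
cos θ = -0.088786, sin θ = 0.996051 (intermediates below are computed at full precision and shown rounded to 5 d.p.)
v1: (-4.5,-2.5) → rotate → (2.88966,-4.26026) → ×s → (2.29864,-3.38891) → (2.30,-3.39)
v2: (-2.5,-5) → rotate → (5.20222,-2.04620) → ×s → (4.13820,-1.62769) → (4.14,-1.63)
v3: (4,-5) → rotate → (4.62511,4.42813) → ×s → (3.67913,3.52244) → (3.68,3.52)
v4: (5,-2) → rotate → (1.54817,5.15783) → ×s → (1.23152,4.10289) → (1.23,4.10)
v5: (1.5,5) → rotate → (-5.11343,1.05015) → ×s → (-4.06758,0.83536) → (-4.07,0.84)
v6: (-1,5) → rotate → (-4.89147,-1.43998) → ×s → (-3.89101,-1.14546) → (-3.89,-1.15)
v7: (-2,3.5) → rotate → (-3.30861,-2.30285) → ×s → (-2.63189,-1.83185) → (-2.63,-1.83)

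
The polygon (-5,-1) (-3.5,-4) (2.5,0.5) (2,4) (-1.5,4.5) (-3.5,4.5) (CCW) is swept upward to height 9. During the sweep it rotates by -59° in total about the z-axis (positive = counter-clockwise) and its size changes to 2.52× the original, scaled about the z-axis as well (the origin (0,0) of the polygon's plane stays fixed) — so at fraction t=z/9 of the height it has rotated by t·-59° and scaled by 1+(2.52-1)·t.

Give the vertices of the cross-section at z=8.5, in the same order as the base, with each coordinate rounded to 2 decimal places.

t = z/height = 8.5/9 = 0.944444
s = 1 + (scale-1)·z/height = 1 + (2.52-1)·8.5/9 = 2.435556
θ = twist·z/height = -59°·8.5/9 = -55.7222° = -0.972536 rad
cos θ = 0.563206, sin θ = -0.826317 (intermediates below are computed at full precision and shown rounded to 5 d.p.)
v1: (-5,-1) → rotate → (-3.64234,3.56838) → ×s → (-8.87113,8.69098) → (-8.87,8.69)
v2: (-3.5,-4) → rotate → (-5.27649,0.63929) → ×s → (-12.85118,1.55702) → (-12.85,1.56)
v3: (2.5,0.5) → rotate → (1.82117,-1.78419) → ×s → (4.43557,-4.34549) → (4.44,-4.35)
v4: (2,4) → rotate → (4.43168,0.60019) → ×s → (10.79360,1.46179) → (10.79,1.46)
v5: (-1.5,4.5) → rotate → (2.87362,3.77390) → ×s → (6.99885,9.19154) → (7.00,9.19)
v6: (-3.5,4.5) → rotate → (1.74721,5.42653) → ×s → (4.25542,13.21663) → (4.26,13.22)

Cross-section at z=8.5: (-8.87,8.69) (-12.85,1.56) (4.44,-4.35) (10.79,1.46) (7.00,9.19) (4.26,13.22)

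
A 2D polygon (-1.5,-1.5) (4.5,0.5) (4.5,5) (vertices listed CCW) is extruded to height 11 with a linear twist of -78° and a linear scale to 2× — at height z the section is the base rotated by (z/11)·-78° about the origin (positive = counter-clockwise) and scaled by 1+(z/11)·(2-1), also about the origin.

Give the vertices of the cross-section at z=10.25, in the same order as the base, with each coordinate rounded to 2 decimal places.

t = z/height = 10.25/11 = 0.931818
s = 1 + (scale-1)·z/height = 1 + (2-1)·10.25/11 = 1.931818
θ = twist·z/height = -78°·10.25/11 = -72.6818° = -1.268537 rad
cos θ = 0.297678, sin θ = -0.954666 (intermediates below are computed at full precision and shown rounded to 5 d.p.)
v1: (-1.5,-1.5) → rotate → (-1.87852,0.98548) → ×s → (-3.62895,1.90377) → (-3.63,1.90)
v2: (4.5,0.5) → rotate → (1.81688,-4.14716) → ×s → (3.50989,-8.01156) → (3.51,-8.01)
v3: (4.5,5) → rotate → (6.11288,-2.80761) → ×s → (11.80898,-5.42379) → (11.81,-5.42)

Cross-section at z=10.25: (-3.63,1.90) (3.51,-8.01) (11.81,-5.42)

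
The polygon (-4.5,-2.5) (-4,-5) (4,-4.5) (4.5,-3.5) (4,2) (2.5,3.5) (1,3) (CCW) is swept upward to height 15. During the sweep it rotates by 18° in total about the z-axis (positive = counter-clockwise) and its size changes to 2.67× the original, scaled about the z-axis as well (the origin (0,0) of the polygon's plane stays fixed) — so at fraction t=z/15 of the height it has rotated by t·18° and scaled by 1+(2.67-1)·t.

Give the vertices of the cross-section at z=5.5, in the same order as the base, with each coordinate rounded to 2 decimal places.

Cross-section at z=5.5: (-6.74,-4.84) (-5.48,-8.75) (7.24,-6.47) (7.86,-4.77) (6.04,3.94) (3.36,6.07) (1.05,4.99)

t = z/height = 5.5/15 = 0.366667
s = 1 + (scale-1)·z/height = 1 + (2.67-1)·5.5/15 = 1.612333
θ = twist·z/height = 18°·5.5/15 = 6.6000° = 0.115192 rad
cos θ = 0.993373, sin θ = 0.114937 (intermediates below are computed at full precision and shown rounded to 5 d.p.)
v1: (-4.5,-2.5) → rotate → (-4.18283,-3.00065) → ×s → (-6.74412,-4.83805) → (-6.74,-4.84)
v2: (-4,-5) → rotate → (-3.39881,-5.42661) → ×s → (-5.48001,-8.74951) → (-5.48,-8.75)
v3: (4,-4.5) → rotate → (4.49071,-4.01043) → ×s → (7.24052,-6.46615) → (7.24,-6.47)
v4: (4.5,-3.5) → rotate → (4.87246,-2.95959) → ×s → (7.85603,-4.77184) → (7.86,-4.77)
v5: (4,2) → rotate → (3.74362,2.44649) → ×s → (6.03596,3.94456) → (6.04,3.94)
v6: (2.5,3.5) → rotate → (2.08115,3.76415) → ×s → (3.35551,6.06906) → (3.36,6.07)
v7: (1,3) → rotate → (0.64856,3.09506) → ×s → (1.04570,4.99026) → (1.05,4.99)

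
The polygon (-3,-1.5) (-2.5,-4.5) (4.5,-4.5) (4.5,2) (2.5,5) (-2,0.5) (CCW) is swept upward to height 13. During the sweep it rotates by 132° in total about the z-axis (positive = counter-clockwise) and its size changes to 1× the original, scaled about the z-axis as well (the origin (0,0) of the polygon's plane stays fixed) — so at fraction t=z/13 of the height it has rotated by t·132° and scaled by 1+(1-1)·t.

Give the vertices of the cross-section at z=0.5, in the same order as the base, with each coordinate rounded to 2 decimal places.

Cross-section at z=0.5: (-2.86,-1.76) (-2.09,-4.70) (4.88,-4.08) (4.31,2.39) (2.05,5.20) (-2.04,0.32)

t = z/height = 0.5/13 = 0.0384615
s = 1 + (scale-1)·z/height = 1 + (1-1)·0.5/13 = 1.000000
θ = twist·z/height = 132°·0.5/13 = 5.0769° = 0.088609 rad
cos θ = 0.996077, sin θ = 0.088493 (intermediates below are computed at full precision and shown rounded to 5 d.p.)
v1: (-3,-1.5) → rotate → (-2.85549,-1.75959) → ×s → (-2.85549,-1.75959) → (-2.86,-1.76)
v2: (-2.5,-4.5) → rotate → (-2.09197,-4.70358) → ×s → (-2.09197,-4.70358) → (-2.09,-4.70)
v3: (4.5,-4.5) → rotate → (4.88056,-4.08413) → ×s → (4.88056,-4.08413) → (4.88,-4.08)
v4: (4.5,2) → rotate → (4.30536,2.39037) → ×s → (4.30536,2.39037) → (4.31,2.39)
v5: (2.5,5) → rotate → (2.04773,5.20162) → ×s → (2.04773,5.20162) → (2.05,5.20)
v6: (-2,0.5) → rotate → (-2.03640,0.32105) → ×s → (-2.03640,0.32105) → (-2.04,0.32)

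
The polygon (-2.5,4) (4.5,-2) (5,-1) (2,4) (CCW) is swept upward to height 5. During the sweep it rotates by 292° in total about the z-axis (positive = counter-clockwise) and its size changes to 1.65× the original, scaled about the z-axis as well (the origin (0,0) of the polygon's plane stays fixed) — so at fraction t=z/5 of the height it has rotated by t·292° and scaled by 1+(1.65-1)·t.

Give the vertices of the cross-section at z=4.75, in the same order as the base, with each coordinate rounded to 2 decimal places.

t = z/height = 4.75/5 = 0.95
s = 1 + (scale-1)·z/height = 1 + (1.65-1)·4.75/5 = 1.617500
θ = twist·z/height = 292°·4.75/5 = 277.4000° = 4.841543 rad
cos θ = 0.128796, sin θ = -0.991671 (intermediates below are computed at full precision and shown rounded to 5 d.p.)
v1: (-2.5,4) → rotate → (3.64470,2.99436) → ×s → (5.89530,4.84338) → (5.90,4.84)
v2: (4.5,-2) → rotate → (-1.40376,-4.72011) → ×s → (-2.27059,-7.63478) → (-2.27,-7.63)
v3: (5,-1) → rotate → (-0.34769,-5.08715) → ×s → (-0.56239,-8.22847) → (-0.56,-8.23)
v4: (2,4) → rotate → (4.22428,-1.46816) → ×s → (6.83277,-2.37475) → (6.83,-2.37)

Cross-section at z=4.75: (5.90,4.84) (-2.27,-7.63) (-0.56,-8.23) (6.83,-2.37)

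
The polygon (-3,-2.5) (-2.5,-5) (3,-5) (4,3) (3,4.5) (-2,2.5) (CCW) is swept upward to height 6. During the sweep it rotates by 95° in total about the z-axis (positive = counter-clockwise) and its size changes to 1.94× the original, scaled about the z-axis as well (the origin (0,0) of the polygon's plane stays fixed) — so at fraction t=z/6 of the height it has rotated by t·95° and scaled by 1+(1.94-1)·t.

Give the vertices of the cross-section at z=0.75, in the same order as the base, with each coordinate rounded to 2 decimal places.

t = z/height = 0.75/6 = 0.125
s = 1 + (scale-1)·z/height = 1 + (1.94-1)·0.75/6 = 1.117500
θ = twist·z/height = 95°·0.75/6 = 11.8750° = 0.207258 rad
cos θ = 0.978599, sin θ = 0.205777 (intermediates below are computed at full precision and shown rounded to 5 d.p.)
v1: (-3,-2.5) → rotate → (-2.42135,-3.06383) → ×s → (-2.70586,-3.42383) → (-2.71,-3.42)
v2: (-2.5,-5) → rotate → (-1.41761,-5.40744) → ×s → (-1.58418,-6.04281) → (-1.58,-6.04)
v3: (3,-5) → rotate → (3.96468,-4.27566) → ×s → (4.43053,-4.77805) → (4.43,-4.78)
v4: (4,3) → rotate → (3.29706,3.75891) → ×s → (3.68447,4.20058) → (3.68,4.20)
v5: (3,4.5) → rotate → (2.00980,5.02103) → ×s → (2.24595,5.61100) → (2.25,5.61)
v6: (-2,2.5) → rotate → (-2.47164,2.03494) → ×s → (-2.76206,2.27405) → (-2.76,2.27)

Cross-section at z=0.75: (-2.71,-3.42) (-1.58,-6.04) (4.43,-4.78) (3.68,4.20) (2.25,5.61) (-2.76,2.27)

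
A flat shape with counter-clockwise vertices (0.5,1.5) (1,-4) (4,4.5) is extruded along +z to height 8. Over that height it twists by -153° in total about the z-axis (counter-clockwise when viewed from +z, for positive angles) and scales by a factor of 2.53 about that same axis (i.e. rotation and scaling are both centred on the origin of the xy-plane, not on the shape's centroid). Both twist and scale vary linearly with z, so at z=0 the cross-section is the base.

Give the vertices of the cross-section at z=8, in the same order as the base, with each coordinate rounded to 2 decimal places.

t = z/height = 8/8 = 1
s = 1 + (scale-1)·z/height = 1 + (2.53-1)·8/8 = 2.530000
θ = twist·z/height = -153°·8/8 = -153.0000° = -2.670354 rad
cos θ = -0.891007, sin θ = -0.453990 (intermediates below are computed at full precision and shown rounded to 5 d.p.)
v1: (0.5,1.5) → rotate → (0.23548,-1.56351) → ×s → (0.59577,-3.95567) → (0.60,-3.96)
v2: (1,-4) → rotate → (-2.70697,3.11004) → ×s → (-6.84863,7.86839) → (-6.85,7.87)
v3: (4,4.5) → rotate → (-1.52107,-5.82549) → ×s → (-3.84830,-14.73849) → (-3.85,-14.74)

Cross-section at z=8: (0.60,-3.96) (-6.85,7.87) (-3.85,-14.74)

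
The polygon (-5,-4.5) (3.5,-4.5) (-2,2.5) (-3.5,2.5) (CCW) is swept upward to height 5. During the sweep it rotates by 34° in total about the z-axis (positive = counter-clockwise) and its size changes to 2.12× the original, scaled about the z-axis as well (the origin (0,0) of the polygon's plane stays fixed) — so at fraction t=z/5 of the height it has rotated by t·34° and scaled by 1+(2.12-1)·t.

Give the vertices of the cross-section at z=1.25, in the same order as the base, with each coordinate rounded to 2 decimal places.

t = z/height = 1.25/5 = 0.25
s = 1 + (scale-1)·z/height = 1 + (2.12-1)·1.25/5 = 1.280000
θ = twist·z/height = 34°·1.25/5 = 8.5000° = 0.148353 rad
cos θ = 0.989016, sin θ = 0.147809 (intermediates below are computed at full precision and shown rounded to 5 d.p.)
v1: (-5,-4.5) → rotate → (-4.27994,-5.18962) → ×s → (-5.47832,-6.64271) → (-5.48,-6.64)
v2: (3.5,-4.5) → rotate → (4.12670,-3.93324) → ×s → (5.28217,-5.03455) → (5.28,-5.03)
v3: (-2,2.5) → rotate → (-2.34756,2.17692) → ×s → (-3.00487,2.78646) → (-3.00,2.79)
v4: (-3.5,2.5) → rotate → (-3.83108,1.95521) → ×s → (-4.90378,2.50266) → (-4.90,2.50)

Cross-section at z=1.25: (-5.48,-6.64) (5.28,-5.03) (-3.00,2.79) (-4.90,2.50)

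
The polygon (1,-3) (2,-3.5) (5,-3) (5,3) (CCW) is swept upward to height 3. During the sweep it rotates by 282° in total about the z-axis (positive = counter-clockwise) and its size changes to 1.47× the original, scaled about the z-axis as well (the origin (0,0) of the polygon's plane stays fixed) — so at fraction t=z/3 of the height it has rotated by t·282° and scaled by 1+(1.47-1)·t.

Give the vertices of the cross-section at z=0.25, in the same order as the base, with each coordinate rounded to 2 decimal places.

t = z/height = 0.25/3 = 0.0833333
s = 1 + (scale-1)·z/height = 1 + (1.47-1)·0.25/3 = 1.039167
θ = twist·z/height = 282°·0.25/3 = 23.5000° = 0.410152 rad
cos θ = 0.917060, sin θ = 0.398749 (intermediates below are computed at full precision and shown rounded to 5 d.p.)
v1: (1,-3) → rotate → (2.11331,-2.35243) → ×s → (2.19608,-2.44457) → (2.20,-2.44)
v2: (2,-3.5) → rotate → (3.22974,-2.41221) → ×s → (3.35624,-2.50669) → (3.36,-2.51)
v3: (5,-3) → rotate → (5.78155,-0.75743) → ×s → (6.00799,-0.78710) → (6.01,-0.79)
v4: (5,3) → rotate → (3.38905,4.74493) → ×s → (3.52179,4.93077) → (3.52,4.93)

Cross-section at z=0.25: (2.20,-2.44) (3.36,-2.51) (6.01,-0.79) (3.52,4.93)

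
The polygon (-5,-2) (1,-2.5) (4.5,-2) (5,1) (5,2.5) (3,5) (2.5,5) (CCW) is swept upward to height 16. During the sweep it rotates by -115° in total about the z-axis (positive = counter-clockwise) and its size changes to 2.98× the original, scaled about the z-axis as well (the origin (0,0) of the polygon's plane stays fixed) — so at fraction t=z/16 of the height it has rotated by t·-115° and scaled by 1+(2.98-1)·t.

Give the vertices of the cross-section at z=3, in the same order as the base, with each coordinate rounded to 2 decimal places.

Cross-section at z=3: (-7.38,-0.03) (0.02,-3.69) (4.73,-4.82) (6.88,-1.24) (7.64,0.67) (6.35,4.86) (5.71,5.12)

t = z/height = 3/16 = 0.1875
s = 1 + (scale-1)·z/height = 1 + (2.98-1)·3/16 = 1.371250
θ = twist·z/height = -115°·3/16 = -21.5625° = -0.376337 rad
cos θ = 0.930017, sin θ = -0.367516 (intermediates below are computed at full precision and shown rounded to 5 d.p.)
v1: (-5,-2) → rotate → (-5.38512,-0.02245) → ×s → (-7.38434,-0.03079) → (-7.38,-0.03)
v2: (1,-2.5) → rotate → (0.01123,-2.69256) → ×s → (0.01540,-3.69217) → (0.02,-3.69)
v3: (4.5,-2) → rotate → (3.45005,-3.51386) → ×s → (4.73088,-4.81838) → (4.73,-4.82)
v4: (5,1) → rotate → (5.01760,-0.90756) → ×s → (6.88039,-1.24450) → (6.88,-1.24)
v5: (5,2.5) → rotate → (5.56888,0.48746) → ×s → (7.63632,0.66843) → (7.64,0.67)
v6: (3,5) → rotate → (4.62763,3.54754) → ×s → (6.34564,4.86456) → (6.35,4.86)
v7: (2.5,5) → rotate → (4.16262,3.73130) → ×s → (5.70800,5.11654) → (5.71,5.12)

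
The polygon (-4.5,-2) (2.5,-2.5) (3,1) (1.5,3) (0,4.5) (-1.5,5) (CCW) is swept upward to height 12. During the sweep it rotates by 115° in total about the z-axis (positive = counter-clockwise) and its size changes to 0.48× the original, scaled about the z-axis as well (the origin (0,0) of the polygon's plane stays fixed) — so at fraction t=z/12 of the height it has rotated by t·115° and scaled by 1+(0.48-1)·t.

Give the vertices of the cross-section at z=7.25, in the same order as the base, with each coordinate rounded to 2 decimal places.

t = z/height = 7.25/12 = 0.604167
s = 1 + (scale-1)·z/height = 1 + (0.48-1)·7.25/12 = 0.685833
θ = twist·z/height = 115°·7.25/12 = 69.4792° = 1.212640 rad
cos θ = 0.350548, sin θ = 0.936545 (intermediates below are computed at full precision and shown rounded to 5 d.p.)
v1: (-4.5,-2) → rotate → (0.29562,-4.91555) → ×s → (0.20275,-3.37125) → (0.20,-3.37)
v2: (2.5,-2.5) → rotate → (3.21773,1.46499) → ×s → (2.20683,1.00474) → (2.21,1.00)
v3: (3,1) → rotate → (0.11510,3.16018) → ×s → (0.07894,2.16736) → (0.08,2.17)
v4: (1.5,3) → rotate → (-2.28381,2.45646) → ×s → (-1.56631,1.68472) → (-1.57,1.68)
v5: (0,4.5) → rotate → (-4.21445,1.57747) → ×s → (-2.89041,1.08188) → (-2.89,1.08)
v6: (-1.5,5) → rotate → (-5.20855,0.34792) → ×s → (-3.57219,0.23862) → (-3.57,0.24)

Cross-section at z=7.25: (0.20,-3.37) (2.21,1.00) (0.08,2.17) (-1.57,1.68) (-2.89,1.08) (-3.57,0.24)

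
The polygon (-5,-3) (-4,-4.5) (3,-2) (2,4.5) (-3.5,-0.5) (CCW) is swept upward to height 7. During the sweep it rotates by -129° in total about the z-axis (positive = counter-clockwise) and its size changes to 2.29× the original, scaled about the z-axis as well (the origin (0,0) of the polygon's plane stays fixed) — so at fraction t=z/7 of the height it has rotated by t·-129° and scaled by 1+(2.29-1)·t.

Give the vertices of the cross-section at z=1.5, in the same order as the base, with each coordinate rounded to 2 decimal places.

t = z/height = 1.5/7 = 0.214286
s = 1 + (scale-1)·z/height = 1 + (2.29-1)·1.5/7 = 1.276429
θ = twist·z/height = -129°·1.5/7 = -27.6429° = -0.482459 rad
cos θ = 0.885857, sin θ = -0.463959 (intermediates below are computed at full precision and shown rounded to 5 d.p.)
v1: (-5,-3) → rotate → (-5.82116,-0.33778) → ×s → (-7.43030,-0.43115) → (-7.43,-0.43)
v2: (-4,-4.5) → rotate → (-5.63124,-2.13052) → ×s → (-7.18788,-2.71946) → (-7.19,-2.72)
v3: (3,-2) → rotate → (1.72965,-3.16359) → ×s → (2.20778,-4.03810) → (2.21,-4.04)
v4: (2,4.5) → rotate → (3.85953,3.05844) → ×s → (4.92641,3.90388) → (4.93,3.90)
v5: (-3.5,-0.5) → rotate → (-3.33248,1.18093) → ×s → (-4.25367,1.50737) → (-4.25,1.51)

Cross-section at z=1.5: (-7.43,-0.43) (-7.19,-2.72) (2.21,-4.04) (4.93,3.90) (-4.25,1.51)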